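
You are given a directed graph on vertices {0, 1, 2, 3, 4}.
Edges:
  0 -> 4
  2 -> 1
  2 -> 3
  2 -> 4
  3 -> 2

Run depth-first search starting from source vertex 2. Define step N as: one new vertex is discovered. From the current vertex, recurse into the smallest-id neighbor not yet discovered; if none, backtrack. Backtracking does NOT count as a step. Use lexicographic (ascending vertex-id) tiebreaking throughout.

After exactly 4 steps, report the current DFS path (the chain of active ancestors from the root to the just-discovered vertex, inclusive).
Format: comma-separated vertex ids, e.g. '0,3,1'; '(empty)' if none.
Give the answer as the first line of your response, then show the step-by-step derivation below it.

2,4

step 1: discover 2; path=2; order=2
step 2: discover 1; path=2>1; order=2,1
step 3: discover 3; path=2>3; order=2,1,3
step 4: discover 4; path=2>4; order=2,1,3,4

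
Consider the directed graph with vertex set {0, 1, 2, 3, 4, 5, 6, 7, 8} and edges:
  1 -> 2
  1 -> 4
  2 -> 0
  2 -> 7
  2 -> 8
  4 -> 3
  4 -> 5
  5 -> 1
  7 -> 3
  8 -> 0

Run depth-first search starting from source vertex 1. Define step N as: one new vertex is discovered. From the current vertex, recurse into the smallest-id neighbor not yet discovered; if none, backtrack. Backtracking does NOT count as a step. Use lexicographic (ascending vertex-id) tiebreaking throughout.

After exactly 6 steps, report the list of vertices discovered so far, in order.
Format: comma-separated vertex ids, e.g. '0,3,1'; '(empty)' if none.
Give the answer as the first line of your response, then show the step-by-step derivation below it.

1,2,0,7,3,8

step 1: discover 1; path=1; order=1
step 2: discover 2; path=1>2; order=1,2
step 3: discover 0; path=1>2>0; order=1,2,0
step 4: discover 7; path=1>2>7; order=1,2,0,7
step 5: discover 3; path=1>2>7>3; order=1,2,0,7,3
step 6: discover 8; path=1>2>8; order=1,2,0,7,3,8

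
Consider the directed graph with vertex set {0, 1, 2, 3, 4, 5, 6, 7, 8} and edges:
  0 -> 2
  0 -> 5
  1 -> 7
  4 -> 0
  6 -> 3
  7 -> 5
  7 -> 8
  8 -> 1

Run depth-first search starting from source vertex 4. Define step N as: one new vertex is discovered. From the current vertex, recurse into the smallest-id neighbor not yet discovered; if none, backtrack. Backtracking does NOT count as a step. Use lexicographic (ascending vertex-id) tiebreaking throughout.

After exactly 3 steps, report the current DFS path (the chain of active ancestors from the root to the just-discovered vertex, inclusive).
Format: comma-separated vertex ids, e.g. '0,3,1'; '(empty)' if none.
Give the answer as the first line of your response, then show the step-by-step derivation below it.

4,0,2

step 1: discover 4; path=4; order=4
step 2: discover 0; path=4>0; order=4,0
step 3: discover 2; path=4>0>2; order=4,0,2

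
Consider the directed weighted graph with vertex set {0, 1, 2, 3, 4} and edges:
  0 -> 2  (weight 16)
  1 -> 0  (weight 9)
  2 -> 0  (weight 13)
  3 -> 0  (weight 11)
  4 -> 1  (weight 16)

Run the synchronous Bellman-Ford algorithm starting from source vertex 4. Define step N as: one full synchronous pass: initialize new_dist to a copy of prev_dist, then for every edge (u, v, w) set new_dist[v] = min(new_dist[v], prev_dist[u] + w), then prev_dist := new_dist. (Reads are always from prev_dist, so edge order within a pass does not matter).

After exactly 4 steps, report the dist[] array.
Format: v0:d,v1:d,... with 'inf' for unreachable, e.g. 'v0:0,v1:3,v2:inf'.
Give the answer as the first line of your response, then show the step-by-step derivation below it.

v0:25,v1:16,v2:41,v3:inf,v4:0

step 1: dist = v0:inf,v1:16,v2:inf,v3:inf,v4:0
step 2: dist = v0:25,v1:16,v2:inf,v3:inf,v4:0
step 3: dist = v0:25,v1:16,v2:41,v3:inf,v4:0
step 4: dist = v0:25,v1:16,v2:41,v3:inf,v4:0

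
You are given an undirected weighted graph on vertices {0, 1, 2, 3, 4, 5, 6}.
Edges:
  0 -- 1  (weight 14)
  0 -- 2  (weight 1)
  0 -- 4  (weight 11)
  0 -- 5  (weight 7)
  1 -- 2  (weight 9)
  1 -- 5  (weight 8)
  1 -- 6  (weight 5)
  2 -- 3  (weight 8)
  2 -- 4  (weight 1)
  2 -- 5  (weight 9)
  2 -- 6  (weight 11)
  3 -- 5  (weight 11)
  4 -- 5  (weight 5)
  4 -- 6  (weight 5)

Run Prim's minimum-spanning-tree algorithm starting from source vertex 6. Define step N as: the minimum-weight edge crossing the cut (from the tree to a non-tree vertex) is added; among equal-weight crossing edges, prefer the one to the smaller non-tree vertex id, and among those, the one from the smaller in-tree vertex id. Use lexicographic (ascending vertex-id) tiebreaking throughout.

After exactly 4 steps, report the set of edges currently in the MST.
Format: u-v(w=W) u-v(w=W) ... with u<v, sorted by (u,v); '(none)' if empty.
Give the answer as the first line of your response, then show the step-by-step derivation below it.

0-2(w=1) 1-6(w=5) 2-4(w=1) 4-6(w=5)

step 1: add edge 1-6 (w=5); MST = {1-6(w=5)}
step 2: add edge 4-6 (w=5); MST = {1-6(w=5) 4-6(w=5)}
step 3: add edge 2-4 (w=1); MST = {1-6(w=5) 2-4(w=1) 4-6(w=5)}
step 4: add edge 0-2 (w=1); MST = {0-2(w=1) 1-6(w=5) 2-4(w=1) 4-6(w=5)}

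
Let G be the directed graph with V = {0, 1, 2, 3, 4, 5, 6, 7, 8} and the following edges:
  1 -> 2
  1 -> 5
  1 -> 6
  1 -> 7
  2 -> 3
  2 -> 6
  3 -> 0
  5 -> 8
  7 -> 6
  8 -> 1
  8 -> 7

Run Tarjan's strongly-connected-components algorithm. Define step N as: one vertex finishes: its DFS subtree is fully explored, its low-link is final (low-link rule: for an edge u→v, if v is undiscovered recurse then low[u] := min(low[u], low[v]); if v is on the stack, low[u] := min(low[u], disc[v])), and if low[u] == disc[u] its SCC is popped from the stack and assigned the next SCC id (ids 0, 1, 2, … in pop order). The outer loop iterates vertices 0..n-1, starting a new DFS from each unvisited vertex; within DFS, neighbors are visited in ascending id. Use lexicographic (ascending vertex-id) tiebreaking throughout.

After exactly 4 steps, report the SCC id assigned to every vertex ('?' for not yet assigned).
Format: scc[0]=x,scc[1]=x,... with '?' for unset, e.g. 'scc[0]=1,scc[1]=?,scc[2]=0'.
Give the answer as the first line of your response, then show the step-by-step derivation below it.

scc[0]=0,scc[1]=?,scc[2]=3,scc[3]=1,scc[4]=?,scc[5]=?,scc[6]=2,scc[7]=?,scc[8]=?

step 1: low=(low[0]=0,low[1]=?,low[2]=?,low[3]=?,low[4]=?,low[5]=?,low[6]=?,low[7]=?,low[8]=?); scc=(scc[0]=0,scc[1]=?,scc[2]=?,scc[3]=?,scc[4]=?,scc[5]=?,scc[6]=?,scc[7]=?,scc[8]=?)
step 2: low=(low[0]=0,low[1]=1,low[2]=2,low[3]=3,low[4]=?,low[5]=?,low[6]=?,low[7]=?,low[8]=?); scc=(scc[0]=0,scc[1]=?,scc[2]=?,scc[3]=1,scc[4]=?,scc[5]=?,scc[6]=?,scc[7]=?,scc[8]=?)
step 3: low=(low[0]=0,low[1]=1,low[2]=2,low[3]=3,low[4]=?,low[5]=?,low[6]=4,low[7]=?,low[8]=?); scc=(scc[0]=0,scc[1]=?,scc[2]=?,scc[3]=1,scc[4]=?,scc[5]=?,scc[6]=2,scc[7]=?,scc[8]=?)
step 4: low=(low[0]=0,low[1]=1,low[2]=2,low[3]=3,low[4]=?,low[5]=?,low[6]=4,low[7]=?,low[8]=?); scc=(scc[0]=0,scc[1]=?,scc[2]=3,scc[3]=1,scc[4]=?,scc[5]=?,scc[6]=2,scc[7]=?,scc[8]=?)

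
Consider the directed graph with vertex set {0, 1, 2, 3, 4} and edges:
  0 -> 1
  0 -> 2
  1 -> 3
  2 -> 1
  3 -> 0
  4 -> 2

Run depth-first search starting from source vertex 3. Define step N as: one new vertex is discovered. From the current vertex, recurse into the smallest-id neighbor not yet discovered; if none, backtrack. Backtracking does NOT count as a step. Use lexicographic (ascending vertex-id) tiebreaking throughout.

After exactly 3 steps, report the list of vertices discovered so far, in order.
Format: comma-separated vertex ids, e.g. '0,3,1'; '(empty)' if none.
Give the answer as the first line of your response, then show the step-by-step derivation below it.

3,0,1

step 1: discover 3; path=3; order=3
step 2: discover 0; path=3>0; order=3,0
step 3: discover 1; path=3>0>1; order=3,0,1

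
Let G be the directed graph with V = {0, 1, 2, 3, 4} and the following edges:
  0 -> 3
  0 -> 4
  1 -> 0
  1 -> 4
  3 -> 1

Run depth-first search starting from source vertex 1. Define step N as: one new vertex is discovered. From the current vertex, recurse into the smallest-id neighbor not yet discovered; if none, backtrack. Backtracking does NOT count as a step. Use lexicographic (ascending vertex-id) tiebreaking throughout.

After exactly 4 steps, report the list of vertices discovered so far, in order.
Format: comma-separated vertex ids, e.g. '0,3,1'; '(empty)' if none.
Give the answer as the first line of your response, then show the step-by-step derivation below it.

1,0,3,4

step 1: discover 1; path=1; order=1
step 2: discover 0; path=1>0; order=1,0
step 3: discover 3; path=1>0>3; order=1,0,3
step 4: discover 4; path=1>0>4; order=1,0,3,4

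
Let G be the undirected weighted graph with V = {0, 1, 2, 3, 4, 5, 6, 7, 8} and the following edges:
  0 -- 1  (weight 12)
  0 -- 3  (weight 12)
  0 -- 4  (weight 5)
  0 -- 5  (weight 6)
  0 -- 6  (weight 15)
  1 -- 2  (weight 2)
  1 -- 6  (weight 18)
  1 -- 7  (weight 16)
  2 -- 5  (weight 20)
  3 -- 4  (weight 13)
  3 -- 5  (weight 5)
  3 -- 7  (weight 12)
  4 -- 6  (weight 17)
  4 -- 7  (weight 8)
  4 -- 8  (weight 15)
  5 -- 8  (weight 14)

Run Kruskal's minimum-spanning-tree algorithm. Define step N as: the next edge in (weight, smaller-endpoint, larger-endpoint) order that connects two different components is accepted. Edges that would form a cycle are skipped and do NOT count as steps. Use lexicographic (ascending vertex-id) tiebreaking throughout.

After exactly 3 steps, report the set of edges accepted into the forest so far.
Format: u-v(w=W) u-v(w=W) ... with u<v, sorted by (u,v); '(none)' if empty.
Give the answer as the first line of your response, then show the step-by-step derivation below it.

0-4(w=5) 1-2(w=2) 3-5(w=5)

step 1: add edge 1-2 (w=2); MST = {1-2(w=2)}
step 2: add edge 0-4 (w=5); MST = {0-4(w=5) 1-2(w=2)}
step 3: add edge 3-5 (w=5); MST = {0-4(w=5) 1-2(w=2) 3-5(w=5)}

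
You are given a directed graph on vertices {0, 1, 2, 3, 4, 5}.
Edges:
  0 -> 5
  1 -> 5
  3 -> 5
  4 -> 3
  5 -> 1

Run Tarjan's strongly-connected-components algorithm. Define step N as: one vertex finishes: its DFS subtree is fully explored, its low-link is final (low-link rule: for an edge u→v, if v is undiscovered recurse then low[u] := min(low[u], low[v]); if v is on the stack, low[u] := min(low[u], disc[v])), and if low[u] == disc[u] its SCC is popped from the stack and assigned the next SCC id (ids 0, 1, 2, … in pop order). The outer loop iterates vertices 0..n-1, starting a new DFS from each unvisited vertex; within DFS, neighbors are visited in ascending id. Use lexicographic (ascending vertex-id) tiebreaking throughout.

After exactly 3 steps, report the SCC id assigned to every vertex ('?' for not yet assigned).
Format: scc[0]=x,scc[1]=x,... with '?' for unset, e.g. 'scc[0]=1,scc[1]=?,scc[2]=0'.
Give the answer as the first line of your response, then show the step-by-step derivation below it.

scc[0]=1,scc[1]=0,scc[2]=?,scc[3]=?,scc[4]=?,scc[5]=0

step 1: low=(low[0]=0,low[1]=1,low[2]=?,low[3]=?,low[4]=?,low[5]=1); scc=(scc[0]=?,scc[1]=?,scc[2]=?,scc[3]=?,scc[4]=?,scc[5]=?)
step 2: low=(low[0]=0,low[1]=1,low[2]=?,low[3]=?,low[4]=?,low[5]=1); scc=(scc[0]=?,scc[1]=0,scc[2]=?,scc[3]=?,scc[4]=?,scc[5]=0)
step 3: low=(low[0]=0,low[1]=1,low[2]=?,low[3]=?,low[4]=?,low[5]=1); scc=(scc[0]=1,scc[1]=0,scc[2]=?,scc[3]=?,scc[4]=?,scc[5]=0)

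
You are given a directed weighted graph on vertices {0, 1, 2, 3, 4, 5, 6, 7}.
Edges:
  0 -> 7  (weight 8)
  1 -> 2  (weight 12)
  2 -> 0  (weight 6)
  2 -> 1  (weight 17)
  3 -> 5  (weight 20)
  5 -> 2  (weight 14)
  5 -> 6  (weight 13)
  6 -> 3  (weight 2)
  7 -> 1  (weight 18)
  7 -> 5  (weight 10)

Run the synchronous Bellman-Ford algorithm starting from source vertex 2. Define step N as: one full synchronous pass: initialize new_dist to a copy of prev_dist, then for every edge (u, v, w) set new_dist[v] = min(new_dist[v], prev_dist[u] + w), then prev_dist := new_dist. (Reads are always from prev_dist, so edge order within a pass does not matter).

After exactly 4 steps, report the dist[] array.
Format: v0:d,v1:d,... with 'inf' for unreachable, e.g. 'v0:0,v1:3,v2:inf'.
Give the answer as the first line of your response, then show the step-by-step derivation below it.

v0:6,v1:17,v2:0,v3:inf,v4:inf,v5:24,v6:37,v7:14

step 1: dist = v0:6,v1:17,v2:0,v3:inf,v4:inf,v5:inf,v6:inf,v7:inf
step 2: dist = v0:6,v1:17,v2:0,v3:inf,v4:inf,v5:inf,v6:inf,v7:14
step 3: dist = v0:6,v1:17,v2:0,v3:inf,v4:inf,v5:24,v6:inf,v7:14
step 4: dist = v0:6,v1:17,v2:0,v3:inf,v4:inf,v5:24,v6:37,v7:14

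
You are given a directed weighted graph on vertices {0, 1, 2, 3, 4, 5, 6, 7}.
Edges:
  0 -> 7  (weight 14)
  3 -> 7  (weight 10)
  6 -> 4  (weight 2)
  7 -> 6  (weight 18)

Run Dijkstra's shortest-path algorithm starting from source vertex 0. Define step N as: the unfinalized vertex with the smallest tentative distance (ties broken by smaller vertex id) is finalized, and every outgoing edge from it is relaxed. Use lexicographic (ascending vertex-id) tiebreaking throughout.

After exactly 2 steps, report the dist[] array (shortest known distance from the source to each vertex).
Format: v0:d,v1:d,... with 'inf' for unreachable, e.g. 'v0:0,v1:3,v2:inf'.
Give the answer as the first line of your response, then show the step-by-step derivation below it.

v0:0,v1:inf,v2:inf,v3:inf,v4:inf,v5:inf,v6:32,v7:14

step 1: dist = v0:0,v1:inf,v2:inf,v3:inf,v4:inf,v5:inf,v6:inf,v7:14
step 2: dist = v0:0,v1:inf,v2:inf,v3:inf,v4:inf,v5:inf,v6:32,v7:14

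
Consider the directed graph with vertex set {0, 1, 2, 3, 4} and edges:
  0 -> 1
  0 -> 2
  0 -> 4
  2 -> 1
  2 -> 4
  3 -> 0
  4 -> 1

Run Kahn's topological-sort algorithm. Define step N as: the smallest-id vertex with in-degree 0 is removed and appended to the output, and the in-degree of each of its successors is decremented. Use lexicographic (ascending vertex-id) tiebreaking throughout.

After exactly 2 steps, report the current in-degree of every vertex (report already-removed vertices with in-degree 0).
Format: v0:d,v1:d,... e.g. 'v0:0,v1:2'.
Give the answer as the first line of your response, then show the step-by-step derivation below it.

v0:0,v1:2,v2:0,v3:0,v4:1

step 1: output 3; order=[3]; indeg=(0,3,1,0,2)
step 2: output 0; order=[3,0]; indeg=(0,2,0,0,1)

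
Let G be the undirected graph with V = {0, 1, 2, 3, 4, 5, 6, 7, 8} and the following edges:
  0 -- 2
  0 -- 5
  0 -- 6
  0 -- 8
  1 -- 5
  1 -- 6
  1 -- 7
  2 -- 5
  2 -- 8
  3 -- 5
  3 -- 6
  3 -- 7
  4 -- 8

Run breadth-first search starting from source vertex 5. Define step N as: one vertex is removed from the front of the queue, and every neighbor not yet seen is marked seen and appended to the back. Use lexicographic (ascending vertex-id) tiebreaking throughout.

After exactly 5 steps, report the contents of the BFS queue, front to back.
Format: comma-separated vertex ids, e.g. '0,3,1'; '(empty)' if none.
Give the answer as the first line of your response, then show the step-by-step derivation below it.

6,8,7

step 1: dequeue 5; queue=[0,1,2,3]; order=5
step 2: dequeue 0; queue=[1,2,3,6,8]; order=5,0
step 3: dequeue 1; queue=[2,3,6,8,7]; order=5,0,1
step 4: dequeue 2; queue=[3,6,8,7]; order=5,0,1,2
step 5: dequeue 3; queue=[6,8,7]; order=5,0,1,2,3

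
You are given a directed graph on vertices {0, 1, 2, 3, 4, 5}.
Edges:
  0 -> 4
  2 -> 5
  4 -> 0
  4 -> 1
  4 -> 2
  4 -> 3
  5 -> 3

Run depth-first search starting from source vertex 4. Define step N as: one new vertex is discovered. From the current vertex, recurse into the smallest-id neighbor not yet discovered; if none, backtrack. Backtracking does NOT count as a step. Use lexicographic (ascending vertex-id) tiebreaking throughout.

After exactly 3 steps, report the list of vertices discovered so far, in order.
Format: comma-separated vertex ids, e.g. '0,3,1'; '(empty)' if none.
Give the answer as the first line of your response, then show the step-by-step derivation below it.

4,0,1

step 1: discover 4; path=4; order=4
step 2: discover 0; path=4>0; order=4,0
step 3: discover 1; path=4>1; order=4,0,1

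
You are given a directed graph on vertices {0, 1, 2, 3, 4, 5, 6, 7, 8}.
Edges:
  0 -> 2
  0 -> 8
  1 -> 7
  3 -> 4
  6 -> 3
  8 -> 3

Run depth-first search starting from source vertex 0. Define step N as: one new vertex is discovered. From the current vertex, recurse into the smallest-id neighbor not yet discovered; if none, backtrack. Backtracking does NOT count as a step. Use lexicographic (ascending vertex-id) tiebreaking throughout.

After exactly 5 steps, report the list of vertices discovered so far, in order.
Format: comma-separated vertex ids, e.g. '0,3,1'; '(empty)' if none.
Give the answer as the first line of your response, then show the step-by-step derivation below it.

0,2,8,3,4

step 1: discover 0; path=0; order=0
step 2: discover 2; path=0>2; order=0,2
step 3: discover 8; path=0>8; order=0,2,8
step 4: discover 3; path=0>8>3; order=0,2,8,3
step 5: discover 4; path=0>8>3>4; order=0,2,8,3,4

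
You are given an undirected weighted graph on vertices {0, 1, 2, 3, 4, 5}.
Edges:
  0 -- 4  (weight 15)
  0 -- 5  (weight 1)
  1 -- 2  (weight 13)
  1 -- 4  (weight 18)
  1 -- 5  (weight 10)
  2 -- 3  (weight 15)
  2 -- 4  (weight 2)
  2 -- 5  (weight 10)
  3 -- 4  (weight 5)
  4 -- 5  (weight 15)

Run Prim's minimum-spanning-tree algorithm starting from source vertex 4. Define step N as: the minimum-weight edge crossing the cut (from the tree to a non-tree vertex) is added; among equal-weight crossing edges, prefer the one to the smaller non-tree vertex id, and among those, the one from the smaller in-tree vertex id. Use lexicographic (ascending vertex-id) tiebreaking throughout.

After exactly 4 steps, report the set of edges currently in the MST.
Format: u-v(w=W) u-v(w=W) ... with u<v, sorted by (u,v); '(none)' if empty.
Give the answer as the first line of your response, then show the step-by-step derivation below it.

0-5(w=1) 2-4(w=2) 2-5(w=10) 3-4(w=5)

step 1: add edge 2-4 (w=2); MST = {2-4(w=2)}
step 2: add edge 3-4 (w=5); MST = {2-4(w=2) 3-4(w=5)}
step 3: add edge 2-5 (w=10); MST = {2-4(w=2) 2-5(w=10) 3-4(w=5)}
step 4: add edge 0-5 (w=1); MST = {0-5(w=1) 2-4(w=2) 2-5(w=10) 3-4(w=5)}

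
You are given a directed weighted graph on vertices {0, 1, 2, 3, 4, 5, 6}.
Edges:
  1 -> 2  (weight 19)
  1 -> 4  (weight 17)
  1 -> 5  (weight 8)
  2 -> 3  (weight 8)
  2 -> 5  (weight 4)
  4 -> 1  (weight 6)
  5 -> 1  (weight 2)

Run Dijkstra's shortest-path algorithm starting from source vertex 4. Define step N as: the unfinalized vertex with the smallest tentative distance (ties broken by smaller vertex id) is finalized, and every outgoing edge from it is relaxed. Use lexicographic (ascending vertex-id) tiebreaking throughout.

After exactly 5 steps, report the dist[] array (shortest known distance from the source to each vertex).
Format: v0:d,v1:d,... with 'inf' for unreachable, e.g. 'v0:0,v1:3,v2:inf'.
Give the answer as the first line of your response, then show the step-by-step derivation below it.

v0:inf,v1:6,v2:25,v3:33,v4:0,v5:14,v6:inf

step 1: dist = v0:inf,v1:6,v2:inf,v3:inf,v4:0,v5:inf,v6:inf
step 2: dist = v0:inf,v1:6,v2:25,v3:inf,v4:0,v5:14,v6:inf
step 3: dist = v0:inf,v1:6,v2:25,v3:inf,v4:0,v5:14,v6:inf
step 4: dist = v0:inf,v1:6,v2:25,v3:33,v4:0,v5:14,v6:inf
step 5: dist = v0:inf,v1:6,v2:25,v3:33,v4:0,v5:14,v6:inf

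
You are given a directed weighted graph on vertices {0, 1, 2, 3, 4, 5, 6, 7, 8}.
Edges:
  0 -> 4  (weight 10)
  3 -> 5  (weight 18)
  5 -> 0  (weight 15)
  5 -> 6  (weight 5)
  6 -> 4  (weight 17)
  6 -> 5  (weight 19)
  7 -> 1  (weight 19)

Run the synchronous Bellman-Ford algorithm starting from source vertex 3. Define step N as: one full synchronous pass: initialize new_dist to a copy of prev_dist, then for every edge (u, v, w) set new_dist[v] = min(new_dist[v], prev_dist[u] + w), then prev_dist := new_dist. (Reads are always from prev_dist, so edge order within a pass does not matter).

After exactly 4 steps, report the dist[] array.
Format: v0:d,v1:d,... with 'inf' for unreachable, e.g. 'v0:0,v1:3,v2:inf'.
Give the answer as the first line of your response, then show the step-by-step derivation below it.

v0:33,v1:inf,v2:inf,v3:0,v4:40,v5:18,v6:23,v7:inf,v8:inf

step 1: dist = v0:inf,v1:inf,v2:inf,v3:0,v4:inf,v5:18,v6:inf,v7:inf,v8:inf
step 2: dist = v0:33,v1:inf,v2:inf,v3:0,v4:inf,v5:18,v6:23,v7:inf,v8:inf
step 3: dist = v0:33,v1:inf,v2:inf,v3:0,v4:40,v5:18,v6:23,v7:inf,v8:inf
step 4: dist = v0:33,v1:inf,v2:inf,v3:0,v4:40,v5:18,v6:23,v7:inf,v8:inf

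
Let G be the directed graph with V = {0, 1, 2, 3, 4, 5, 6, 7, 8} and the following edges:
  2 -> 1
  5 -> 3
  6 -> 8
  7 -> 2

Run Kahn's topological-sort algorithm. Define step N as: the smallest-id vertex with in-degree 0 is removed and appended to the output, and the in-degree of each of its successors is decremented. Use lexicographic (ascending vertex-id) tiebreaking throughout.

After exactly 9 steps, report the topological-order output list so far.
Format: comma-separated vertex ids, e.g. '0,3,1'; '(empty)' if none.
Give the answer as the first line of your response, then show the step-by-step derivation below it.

0,4,5,3,6,7,2,1,8

step 1: output 0; order=[0]; indeg=(0,1,1,1,0,0,0,0,1)
step 2: output 4; order=[0,4]; indeg=(0,1,1,1,0,0,0,0,1)
step 3: output 5; order=[0,4,5]; indeg=(0,1,1,0,0,0,0,0,1)
step 4: output 3; order=[0,4,5,3]; indeg=(0,1,1,0,0,0,0,0,1)
step 5: output 6; order=[0,4,5,3,6]; indeg=(0,1,1,0,0,0,0,0,0)
step 6: output 7; order=[0,4,5,3,6,7]; indeg=(0,1,0,0,0,0,0,0,0)
step 7: output 2; order=[0,4,5,3,6,7,2]; indeg=(0,0,0,0,0,0,0,0,0)
step 8: output 1; order=[0,4,5,3,6,7,2,1]; indeg=(0,0,0,0,0,0,0,0,0)
step 9: output 8; order=[0,4,5,3,6,7,2,1,8]; indeg=(0,0,0,0,0,0,0,0,0)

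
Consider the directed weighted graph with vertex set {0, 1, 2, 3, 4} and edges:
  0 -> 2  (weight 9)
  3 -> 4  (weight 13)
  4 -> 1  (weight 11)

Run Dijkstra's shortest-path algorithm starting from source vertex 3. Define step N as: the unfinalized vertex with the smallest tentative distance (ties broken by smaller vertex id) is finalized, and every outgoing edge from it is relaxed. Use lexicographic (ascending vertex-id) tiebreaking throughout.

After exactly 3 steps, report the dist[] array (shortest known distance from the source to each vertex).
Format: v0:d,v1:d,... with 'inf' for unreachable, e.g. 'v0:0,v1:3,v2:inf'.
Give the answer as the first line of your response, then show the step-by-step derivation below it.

v0:inf,v1:24,v2:inf,v3:0,v4:13

step 1: dist = v0:inf,v1:inf,v2:inf,v3:0,v4:13
step 2: dist = v0:inf,v1:24,v2:inf,v3:0,v4:13
step 3: dist = v0:inf,v1:24,v2:inf,v3:0,v4:13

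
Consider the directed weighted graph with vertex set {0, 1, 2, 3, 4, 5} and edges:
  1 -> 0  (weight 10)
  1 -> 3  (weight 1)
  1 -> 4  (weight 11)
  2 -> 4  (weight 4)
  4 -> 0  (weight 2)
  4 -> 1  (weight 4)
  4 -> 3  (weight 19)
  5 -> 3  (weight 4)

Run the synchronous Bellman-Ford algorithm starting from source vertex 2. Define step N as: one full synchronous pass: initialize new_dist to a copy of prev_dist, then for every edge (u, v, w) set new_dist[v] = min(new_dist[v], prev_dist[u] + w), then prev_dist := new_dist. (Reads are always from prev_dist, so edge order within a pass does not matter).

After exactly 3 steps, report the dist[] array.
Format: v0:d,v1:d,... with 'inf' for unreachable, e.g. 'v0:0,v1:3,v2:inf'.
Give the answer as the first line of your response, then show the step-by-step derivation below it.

v0:6,v1:8,v2:0,v3:9,v4:4,v5:inf

step 1: dist = v0:inf,v1:inf,v2:0,v3:inf,v4:4,v5:inf
step 2: dist = v0:6,v1:8,v2:0,v3:23,v4:4,v5:inf
step 3: dist = v0:6,v1:8,v2:0,v3:9,v4:4,v5:inf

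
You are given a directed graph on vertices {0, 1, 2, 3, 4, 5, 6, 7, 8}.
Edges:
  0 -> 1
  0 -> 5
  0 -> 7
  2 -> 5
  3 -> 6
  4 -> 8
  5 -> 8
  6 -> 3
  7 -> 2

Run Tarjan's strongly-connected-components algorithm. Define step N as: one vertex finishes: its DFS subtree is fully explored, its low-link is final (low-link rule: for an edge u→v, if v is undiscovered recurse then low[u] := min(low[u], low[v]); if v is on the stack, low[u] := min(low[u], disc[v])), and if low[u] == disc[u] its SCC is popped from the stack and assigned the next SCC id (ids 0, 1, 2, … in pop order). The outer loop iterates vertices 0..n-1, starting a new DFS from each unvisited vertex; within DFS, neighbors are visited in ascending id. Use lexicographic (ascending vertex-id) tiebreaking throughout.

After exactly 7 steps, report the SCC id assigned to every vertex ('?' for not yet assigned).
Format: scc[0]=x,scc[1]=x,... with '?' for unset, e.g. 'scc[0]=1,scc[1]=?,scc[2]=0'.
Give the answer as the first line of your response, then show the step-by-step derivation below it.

scc[0]=5,scc[1]=0,scc[2]=3,scc[3]=?,scc[4]=?,scc[5]=2,scc[6]=?,scc[7]=4,scc[8]=1

step 1: low=(low[0]=0,low[1]=1,low[2]=?,low[3]=?,low[4]=?,low[5]=?,low[6]=?,low[7]=?,low[8]=?); scc=(scc[0]=?,scc[1]=0,scc[2]=?,scc[3]=?,scc[4]=?,scc[5]=?,scc[6]=?,scc[7]=?,scc[8]=?)
step 2: low=(low[0]=0,low[1]=1,low[2]=?,low[3]=?,low[4]=?,low[5]=2,low[6]=?,low[7]=?,low[8]=3); scc=(scc[0]=?,scc[1]=0,scc[2]=?,scc[3]=?,scc[4]=?,scc[5]=?,scc[6]=?,scc[7]=?,scc[8]=1)
step 3: low=(low[0]=0,low[1]=1,low[2]=?,low[3]=?,low[4]=?,low[5]=2,low[6]=?,low[7]=?,low[8]=3); scc=(scc[0]=?,scc[1]=0,scc[2]=?,scc[3]=?,scc[4]=?,scc[5]=2,scc[6]=?,scc[7]=?,scc[8]=1)
step 4: low=(low[0]=0,low[1]=1,low[2]=5,low[3]=?,low[4]=?,low[5]=2,low[6]=?,low[7]=4,low[8]=3); scc=(scc[0]=?,scc[1]=0,scc[2]=3,scc[3]=?,scc[4]=?,scc[5]=2,scc[6]=?,scc[7]=?,scc[8]=1)
step 5: low=(low[0]=0,low[1]=1,low[2]=5,low[3]=?,low[4]=?,low[5]=2,low[6]=?,low[7]=4,low[8]=3); scc=(scc[0]=?,scc[1]=0,scc[2]=3,scc[3]=?,scc[4]=?,scc[5]=2,scc[6]=?,scc[7]=4,scc[8]=1)
step 6: low=(low[0]=0,low[1]=1,low[2]=5,low[3]=?,low[4]=?,low[5]=2,low[6]=?,low[7]=4,low[8]=3); scc=(scc[0]=5,scc[1]=0,scc[2]=3,scc[3]=?,scc[4]=?,scc[5]=2,scc[6]=?,scc[7]=4,scc[8]=1)
step 7: low=(low[0]=0,low[1]=1,low[2]=5,low[3]=6,low[4]=?,low[5]=2,low[6]=6,low[7]=4,low[8]=3); scc=(scc[0]=5,scc[1]=0,scc[2]=3,scc[3]=?,scc[4]=?,scc[5]=2,scc[6]=?,scc[7]=4,scc[8]=1)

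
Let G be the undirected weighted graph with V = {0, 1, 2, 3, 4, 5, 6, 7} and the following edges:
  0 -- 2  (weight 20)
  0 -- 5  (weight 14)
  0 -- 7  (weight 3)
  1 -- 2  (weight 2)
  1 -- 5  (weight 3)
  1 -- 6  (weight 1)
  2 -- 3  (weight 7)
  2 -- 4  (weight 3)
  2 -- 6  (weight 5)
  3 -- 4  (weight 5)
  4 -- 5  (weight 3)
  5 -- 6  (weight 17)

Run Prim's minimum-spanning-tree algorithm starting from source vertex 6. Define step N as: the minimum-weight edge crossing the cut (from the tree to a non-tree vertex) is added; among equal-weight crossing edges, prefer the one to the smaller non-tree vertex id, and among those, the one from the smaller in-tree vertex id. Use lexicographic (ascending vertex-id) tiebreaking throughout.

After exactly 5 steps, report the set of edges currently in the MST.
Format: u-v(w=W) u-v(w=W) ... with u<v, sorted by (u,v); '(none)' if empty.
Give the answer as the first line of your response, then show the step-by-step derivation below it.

1-2(w=2) 1-5(w=3) 1-6(w=1) 2-4(w=3) 3-4(w=5)

step 1: add edge 1-6 (w=1); MST = {1-6(w=1)}
step 2: add edge 1-2 (w=2); MST = {1-2(w=2) 1-6(w=1)}
step 3: add edge 2-4 (w=3); MST = {1-2(w=2) 1-6(w=1) 2-4(w=3)}
step 4: add edge 1-5 (w=3); MST = {1-2(w=2) 1-5(w=3) 1-6(w=1) 2-4(w=3)}
step 5: add edge 3-4 (w=5); MST = {1-2(w=2) 1-5(w=3) 1-6(w=1) 2-4(w=3) 3-4(w=5)}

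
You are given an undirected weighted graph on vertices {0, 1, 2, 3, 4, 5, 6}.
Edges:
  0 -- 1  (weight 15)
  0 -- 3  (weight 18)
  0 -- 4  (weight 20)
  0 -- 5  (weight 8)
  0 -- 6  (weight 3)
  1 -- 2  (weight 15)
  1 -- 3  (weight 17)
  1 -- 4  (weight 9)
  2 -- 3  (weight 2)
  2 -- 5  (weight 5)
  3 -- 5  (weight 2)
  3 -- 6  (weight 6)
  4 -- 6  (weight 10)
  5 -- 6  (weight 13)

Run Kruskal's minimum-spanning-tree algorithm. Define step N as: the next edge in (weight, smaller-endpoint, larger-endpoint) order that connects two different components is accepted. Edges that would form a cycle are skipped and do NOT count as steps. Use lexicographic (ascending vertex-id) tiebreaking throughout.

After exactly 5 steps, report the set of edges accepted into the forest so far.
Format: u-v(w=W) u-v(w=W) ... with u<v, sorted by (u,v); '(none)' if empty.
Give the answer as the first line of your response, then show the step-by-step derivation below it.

0-6(w=3) 1-4(w=9) 2-3(w=2) 3-5(w=2) 3-6(w=6)

step 1: add edge 2-3 (w=2); MST = {2-3(w=2)}
step 2: add edge 3-5 (w=2); MST = {2-3(w=2) 3-5(w=2)}
step 3: add edge 0-6 (w=3); MST = {0-6(w=3) 2-3(w=2) 3-5(w=2)}
step 4: add edge 3-6 (w=6); MST = {0-6(w=3) 2-3(w=2) 3-5(w=2) 3-6(w=6)}
step 5: add edge 1-4 (w=9); MST = {0-6(w=3) 1-4(w=9) 2-3(w=2) 3-5(w=2) 3-6(w=6)}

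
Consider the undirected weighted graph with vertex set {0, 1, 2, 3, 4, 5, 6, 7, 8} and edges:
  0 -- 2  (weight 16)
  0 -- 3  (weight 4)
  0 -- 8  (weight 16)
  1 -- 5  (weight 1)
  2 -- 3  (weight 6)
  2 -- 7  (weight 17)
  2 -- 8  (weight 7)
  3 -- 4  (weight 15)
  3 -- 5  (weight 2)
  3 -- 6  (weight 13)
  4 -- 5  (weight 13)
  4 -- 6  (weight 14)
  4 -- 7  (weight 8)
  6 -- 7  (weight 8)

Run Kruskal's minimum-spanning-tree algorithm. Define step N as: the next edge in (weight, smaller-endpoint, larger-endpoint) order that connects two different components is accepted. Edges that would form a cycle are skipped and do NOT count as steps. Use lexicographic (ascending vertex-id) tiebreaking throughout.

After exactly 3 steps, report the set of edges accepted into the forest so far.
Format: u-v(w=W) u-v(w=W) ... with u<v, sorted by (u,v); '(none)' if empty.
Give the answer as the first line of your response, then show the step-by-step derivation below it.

0-3(w=4) 1-5(w=1) 3-5(w=2)

step 1: add edge 1-5 (w=1); MST = {1-5(w=1)}
step 2: add edge 3-5 (w=2); MST = {1-5(w=1) 3-5(w=2)}
step 3: add edge 0-3 (w=4); MST = {0-3(w=4) 1-5(w=1) 3-5(w=2)}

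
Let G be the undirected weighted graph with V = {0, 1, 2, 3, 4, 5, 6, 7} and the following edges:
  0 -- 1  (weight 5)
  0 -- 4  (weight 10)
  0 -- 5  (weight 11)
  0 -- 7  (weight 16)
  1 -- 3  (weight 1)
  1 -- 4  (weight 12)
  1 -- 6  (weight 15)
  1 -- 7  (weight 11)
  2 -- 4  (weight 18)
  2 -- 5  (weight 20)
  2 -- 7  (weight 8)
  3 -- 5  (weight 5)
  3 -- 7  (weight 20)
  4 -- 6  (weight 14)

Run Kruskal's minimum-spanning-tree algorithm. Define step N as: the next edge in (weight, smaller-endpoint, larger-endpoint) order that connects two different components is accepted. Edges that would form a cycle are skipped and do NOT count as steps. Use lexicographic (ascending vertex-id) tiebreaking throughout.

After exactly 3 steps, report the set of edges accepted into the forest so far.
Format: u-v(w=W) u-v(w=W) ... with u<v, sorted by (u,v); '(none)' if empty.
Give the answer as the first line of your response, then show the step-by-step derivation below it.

0-1(w=5) 1-3(w=1) 3-5(w=5)

step 1: add edge 1-3 (w=1); MST = {1-3(w=1)}
step 2: add edge 0-1 (w=5); MST = {0-1(w=5) 1-3(w=1)}
step 3: add edge 3-5 (w=5); MST = {0-1(w=5) 1-3(w=1) 3-5(w=5)}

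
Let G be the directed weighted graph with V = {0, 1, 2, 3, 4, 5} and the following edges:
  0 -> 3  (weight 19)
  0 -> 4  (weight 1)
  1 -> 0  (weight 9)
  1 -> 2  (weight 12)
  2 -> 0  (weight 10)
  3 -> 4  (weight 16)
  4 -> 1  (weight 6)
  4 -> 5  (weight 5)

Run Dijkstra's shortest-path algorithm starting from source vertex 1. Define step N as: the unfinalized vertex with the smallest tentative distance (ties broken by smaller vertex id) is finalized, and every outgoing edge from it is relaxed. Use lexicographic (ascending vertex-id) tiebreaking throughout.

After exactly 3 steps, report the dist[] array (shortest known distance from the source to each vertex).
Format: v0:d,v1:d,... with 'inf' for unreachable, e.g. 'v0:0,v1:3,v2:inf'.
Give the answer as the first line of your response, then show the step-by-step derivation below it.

v0:9,v1:0,v2:12,v3:28,v4:10,v5:15

step 1: dist = v0:9,v1:0,v2:12,v3:inf,v4:inf,v5:inf
step 2: dist = v0:9,v1:0,v2:12,v3:28,v4:10,v5:inf
step 3: dist = v0:9,v1:0,v2:12,v3:28,v4:10,v5:15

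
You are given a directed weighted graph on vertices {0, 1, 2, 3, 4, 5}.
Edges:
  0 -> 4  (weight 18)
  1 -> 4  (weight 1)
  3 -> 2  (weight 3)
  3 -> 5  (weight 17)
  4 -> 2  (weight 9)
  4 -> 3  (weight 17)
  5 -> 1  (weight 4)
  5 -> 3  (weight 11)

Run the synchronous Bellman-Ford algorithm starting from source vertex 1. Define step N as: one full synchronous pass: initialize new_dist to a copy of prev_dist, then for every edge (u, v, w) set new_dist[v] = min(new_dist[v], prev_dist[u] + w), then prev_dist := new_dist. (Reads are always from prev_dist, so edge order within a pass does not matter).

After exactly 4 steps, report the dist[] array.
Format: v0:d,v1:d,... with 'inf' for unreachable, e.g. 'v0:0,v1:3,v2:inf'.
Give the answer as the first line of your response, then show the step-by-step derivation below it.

v0:inf,v1:0,v2:10,v3:18,v4:1,v5:35

step 1: dist = v0:inf,v1:0,v2:inf,v3:inf,v4:1,v5:inf
step 2: dist = v0:inf,v1:0,v2:10,v3:18,v4:1,v5:inf
step 3: dist = v0:inf,v1:0,v2:10,v3:18,v4:1,v5:35
step 4: dist = v0:inf,v1:0,v2:10,v3:18,v4:1,v5:35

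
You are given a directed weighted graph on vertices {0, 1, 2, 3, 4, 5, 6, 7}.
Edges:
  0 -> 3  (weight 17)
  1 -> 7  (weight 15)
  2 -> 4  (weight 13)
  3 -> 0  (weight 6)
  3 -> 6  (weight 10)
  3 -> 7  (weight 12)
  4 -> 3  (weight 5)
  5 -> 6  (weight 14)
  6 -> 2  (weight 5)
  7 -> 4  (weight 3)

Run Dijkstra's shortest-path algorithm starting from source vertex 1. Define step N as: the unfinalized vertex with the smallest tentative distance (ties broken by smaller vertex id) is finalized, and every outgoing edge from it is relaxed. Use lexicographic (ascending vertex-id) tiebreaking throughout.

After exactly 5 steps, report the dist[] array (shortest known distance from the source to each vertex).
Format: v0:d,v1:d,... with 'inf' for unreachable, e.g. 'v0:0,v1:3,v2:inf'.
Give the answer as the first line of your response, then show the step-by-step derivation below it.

v0:29,v1:0,v2:inf,v3:23,v4:18,v5:inf,v6:33,v7:15

step 1: dist = v0:inf,v1:0,v2:inf,v3:inf,v4:inf,v5:inf,v6:inf,v7:15
step 2: dist = v0:inf,v1:0,v2:inf,v3:inf,v4:18,v5:inf,v6:inf,v7:15
step 3: dist = v0:inf,v1:0,v2:inf,v3:23,v4:18,v5:inf,v6:inf,v7:15
step 4: dist = v0:29,v1:0,v2:inf,v3:23,v4:18,v5:inf,v6:33,v7:15
step 5: dist = v0:29,v1:0,v2:inf,v3:23,v4:18,v5:inf,v6:33,v7:15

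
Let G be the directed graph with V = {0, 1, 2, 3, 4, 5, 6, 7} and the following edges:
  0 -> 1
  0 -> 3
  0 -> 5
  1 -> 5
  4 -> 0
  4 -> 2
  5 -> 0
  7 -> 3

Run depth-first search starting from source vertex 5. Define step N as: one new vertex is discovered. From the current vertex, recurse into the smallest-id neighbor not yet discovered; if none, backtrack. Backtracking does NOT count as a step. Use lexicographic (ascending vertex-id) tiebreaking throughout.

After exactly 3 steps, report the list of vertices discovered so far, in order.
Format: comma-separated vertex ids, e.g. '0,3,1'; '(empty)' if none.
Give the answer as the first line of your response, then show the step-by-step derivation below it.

5,0,1

step 1: discover 5; path=5; order=5
step 2: discover 0; path=5>0; order=5,0
step 3: discover 1; path=5>0>1; order=5,0,1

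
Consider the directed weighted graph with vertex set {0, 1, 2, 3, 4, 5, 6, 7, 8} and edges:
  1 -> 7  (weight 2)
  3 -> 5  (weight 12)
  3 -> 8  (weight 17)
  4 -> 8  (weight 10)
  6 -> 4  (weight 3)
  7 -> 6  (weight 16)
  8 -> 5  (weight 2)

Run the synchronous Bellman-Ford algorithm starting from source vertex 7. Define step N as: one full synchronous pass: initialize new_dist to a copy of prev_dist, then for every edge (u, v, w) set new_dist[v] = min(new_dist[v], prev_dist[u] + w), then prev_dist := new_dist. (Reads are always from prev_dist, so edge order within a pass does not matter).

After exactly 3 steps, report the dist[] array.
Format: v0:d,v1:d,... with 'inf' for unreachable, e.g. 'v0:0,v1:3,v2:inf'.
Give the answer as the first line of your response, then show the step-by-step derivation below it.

v0:inf,v1:inf,v2:inf,v3:inf,v4:19,v5:inf,v6:16,v7:0,v8:29

step 1: dist = v0:inf,v1:inf,v2:inf,v3:inf,v4:inf,v5:inf,v6:16,v7:0,v8:inf
step 2: dist = v0:inf,v1:inf,v2:inf,v3:inf,v4:19,v5:inf,v6:16,v7:0,v8:inf
step 3: dist = v0:inf,v1:inf,v2:inf,v3:inf,v4:19,v5:inf,v6:16,v7:0,v8:29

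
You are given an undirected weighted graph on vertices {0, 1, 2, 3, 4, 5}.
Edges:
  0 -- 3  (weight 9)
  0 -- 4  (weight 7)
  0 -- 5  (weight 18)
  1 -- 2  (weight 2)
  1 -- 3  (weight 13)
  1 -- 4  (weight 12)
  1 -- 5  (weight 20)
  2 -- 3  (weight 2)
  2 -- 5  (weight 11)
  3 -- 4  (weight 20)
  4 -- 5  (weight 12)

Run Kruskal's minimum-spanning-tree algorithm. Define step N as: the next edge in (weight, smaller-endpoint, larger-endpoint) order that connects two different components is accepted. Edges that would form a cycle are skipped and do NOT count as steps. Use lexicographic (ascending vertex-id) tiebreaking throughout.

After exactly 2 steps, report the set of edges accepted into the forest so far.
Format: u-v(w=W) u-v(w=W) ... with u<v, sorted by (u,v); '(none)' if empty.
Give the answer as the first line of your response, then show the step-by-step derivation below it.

1-2(w=2) 2-3(w=2)

step 1: add edge 1-2 (w=2); MST = {1-2(w=2)}
step 2: add edge 2-3 (w=2); MST = {1-2(w=2) 2-3(w=2)}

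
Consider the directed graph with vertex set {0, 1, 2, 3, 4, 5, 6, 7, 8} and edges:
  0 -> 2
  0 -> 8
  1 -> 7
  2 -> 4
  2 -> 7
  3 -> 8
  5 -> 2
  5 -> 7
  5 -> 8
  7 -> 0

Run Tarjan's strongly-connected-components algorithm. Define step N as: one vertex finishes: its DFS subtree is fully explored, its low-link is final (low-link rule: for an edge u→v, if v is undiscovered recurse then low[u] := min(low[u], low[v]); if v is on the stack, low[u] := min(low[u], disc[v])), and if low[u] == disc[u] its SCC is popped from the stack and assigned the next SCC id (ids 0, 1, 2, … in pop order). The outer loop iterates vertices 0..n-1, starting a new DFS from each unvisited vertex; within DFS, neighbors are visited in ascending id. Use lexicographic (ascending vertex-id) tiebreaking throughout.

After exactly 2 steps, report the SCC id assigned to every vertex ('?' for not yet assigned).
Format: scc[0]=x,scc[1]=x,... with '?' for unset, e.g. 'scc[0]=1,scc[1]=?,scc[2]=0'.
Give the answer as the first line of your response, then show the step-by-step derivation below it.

scc[0]=?,scc[1]=?,scc[2]=?,scc[3]=?,scc[4]=0,scc[5]=?,scc[6]=?,scc[7]=?,scc[8]=?

step 1: low=(low[0]=0,low[1]=?,low[2]=1,low[3]=?,low[4]=2,low[5]=?,low[6]=?,low[7]=?,low[8]=?); scc=(scc[0]=?,scc[1]=?,scc[2]=?,scc[3]=?,scc[4]=0,scc[5]=?,scc[6]=?,scc[7]=?,scc[8]=?)
step 2: low=(low[0]=0,low[1]=?,low[2]=1,low[3]=?,low[4]=2,low[5]=?,low[6]=?,low[7]=0,low[8]=?); scc=(scc[0]=?,scc[1]=?,scc[2]=?,scc[3]=?,scc[4]=0,scc[5]=?,scc[6]=?,scc[7]=?,scc[8]=?)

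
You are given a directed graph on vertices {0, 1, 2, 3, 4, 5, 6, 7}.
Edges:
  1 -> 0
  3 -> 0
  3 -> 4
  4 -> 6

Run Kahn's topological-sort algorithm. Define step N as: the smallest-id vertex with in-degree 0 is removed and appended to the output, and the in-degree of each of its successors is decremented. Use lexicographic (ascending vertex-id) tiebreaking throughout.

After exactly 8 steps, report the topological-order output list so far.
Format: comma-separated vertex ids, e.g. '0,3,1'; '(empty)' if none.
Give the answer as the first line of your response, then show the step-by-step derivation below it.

1,2,3,0,4,5,6,7

step 1: output 1; order=[1]; indeg=(1,0,0,0,1,0,1,0)
step 2: output 2; order=[1,2]; indeg=(1,0,0,0,1,0,1,0)
step 3: output 3; order=[1,2,3]; indeg=(0,0,0,0,0,0,1,0)
step 4: output 0; order=[1,2,3,0]; indeg=(0,0,0,0,0,0,1,0)
step 5: output 4; order=[1,2,3,0,4]; indeg=(0,0,0,0,0,0,0,0)
step 6: output 5; order=[1,2,3,0,4,5]; indeg=(0,0,0,0,0,0,0,0)
step 7: output 6; order=[1,2,3,0,4,5,6]; indeg=(0,0,0,0,0,0,0,0)
step 8: output 7; order=[1,2,3,0,4,5,6,7]; indeg=(0,0,0,0,0,0,0,0)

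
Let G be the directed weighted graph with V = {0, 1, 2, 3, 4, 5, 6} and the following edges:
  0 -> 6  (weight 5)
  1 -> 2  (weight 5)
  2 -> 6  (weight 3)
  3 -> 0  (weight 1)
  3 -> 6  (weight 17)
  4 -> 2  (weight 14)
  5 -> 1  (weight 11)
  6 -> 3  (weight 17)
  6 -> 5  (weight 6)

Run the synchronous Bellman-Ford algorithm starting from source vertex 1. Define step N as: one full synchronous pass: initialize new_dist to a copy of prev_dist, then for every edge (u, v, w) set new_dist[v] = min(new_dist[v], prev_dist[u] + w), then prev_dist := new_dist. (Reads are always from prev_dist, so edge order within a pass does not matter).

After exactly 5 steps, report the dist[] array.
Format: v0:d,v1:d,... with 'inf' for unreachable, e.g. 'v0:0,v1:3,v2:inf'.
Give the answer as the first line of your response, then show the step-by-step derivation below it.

v0:26,v1:0,v2:5,v3:25,v4:inf,v5:14,v6:8

step 1: dist = v0:inf,v1:0,v2:5,v3:inf,v4:inf,v5:inf,v6:inf
step 2: dist = v0:inf,v1:0,v2:5,v3:inf,v4:inf,v5:inf,v6:8
step 3: dist = v0:inf,v1:0,v2:5,v3:25,v4:inf,v5:14,v6:8
step 4: dist = v0:26,v1:0,v2:5,v3:25,v4:inf,v5:14,v6:8
step 5: dist = v0:26,v1:0,v2:5,v3:25,v4:inf,v5:14,v6:8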